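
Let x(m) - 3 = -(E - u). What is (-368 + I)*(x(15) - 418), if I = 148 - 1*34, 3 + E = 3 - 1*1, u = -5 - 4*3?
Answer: 109474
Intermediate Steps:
u = -17 (u = -5 - 12 = -17)
E = -1 (E = -3 + (3 - 1*1) = -3 + (3 - 1) = -3 + 2 = -1)
x(m) = -13 (x(m) = 3 - (-1 - 1*(-17)) = 3 - (-1 + 17) = 3 - 1*16 = 3 - 16 = -13)
I = 114 (I = 148 - 34 = 114)
(-368 + I)*(x(15) - 418) = (-368 + 114)*(-13 - 418) = -254*(-431) = 109474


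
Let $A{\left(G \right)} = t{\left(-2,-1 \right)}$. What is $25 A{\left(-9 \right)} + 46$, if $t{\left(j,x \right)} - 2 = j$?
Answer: $46$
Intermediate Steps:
$t{\left(j,x \right)} = 2 + j$
$A{\left(G \right)} = 0$ ($A{\left(G \right)} = 2 - 2 = 0$)
$25 A{\left(-9 \right)} + 46 = 25 \cdot 0 + 46 = 0 + 46 = 46$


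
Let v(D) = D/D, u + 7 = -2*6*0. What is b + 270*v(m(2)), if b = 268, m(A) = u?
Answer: 538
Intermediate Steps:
u = -7 (u = -7 - 2*6*0 = -7 - 12*0 = -7 + 0 = -7)
m(A) = -7
v(D) = 1
b + 270*v(m(2)) = 268 + 270*1 = 268 + 270 = 538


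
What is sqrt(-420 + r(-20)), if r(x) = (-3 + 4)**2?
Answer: I*sqrt(419) ≈ 20.469*I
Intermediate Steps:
r(x) = 1 (r(x) = 1**2 = 1)
sqrt(-420 + r(-20)) = sqrt(-420 + 1) = sqrt(-419) = I*sqrt(419)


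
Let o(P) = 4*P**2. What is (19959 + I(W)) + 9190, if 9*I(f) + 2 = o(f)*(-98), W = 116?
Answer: -5012413/9 ≈ -5.5694e+5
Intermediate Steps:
I(f) = -2/9 - 392*f**2/9 (I(f) = -2/9 + ((4*f**2)*(-98))/9 = -2/9 + (-392*f**2)/9 = -2/9 - 392*f**2/9)
(19959 + I(W)) + 9190 = (19959 + (-2/9 - 392/9*116**2)) + 9190 = (19959 + (-2/9 - 392/9*13456)) + 9190 = (19959 + (-2/9 - 5274752/9)) + 9190 = (19959 - 5274754/9) + 9190 = -5095123/9 + 9190 = -5012413/9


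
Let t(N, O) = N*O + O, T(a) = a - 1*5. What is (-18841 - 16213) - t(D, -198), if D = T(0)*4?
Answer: -38816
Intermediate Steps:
T(a) = -5 + a (T(a) = a - 5 = -5 + a)
D = -20 (D = (-5 + 0)*4 = -5*4 = -20)
t(N, O) = O + N*O
(-18841 - 16213) - t(D, -198) = (-18841 - 16213) - (-198)*(1 - 20) = -35054 - (-198)*(-19) = -35054 - 1*3762 = -35054 - 3762 = -38816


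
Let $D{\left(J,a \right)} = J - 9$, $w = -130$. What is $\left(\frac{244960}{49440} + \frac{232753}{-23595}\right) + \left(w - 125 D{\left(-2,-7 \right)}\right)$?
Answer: $\frac{3013772581}{2430285} \approx 1240.1$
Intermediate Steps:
$D{\left(J,a \right)} = -9 + J$
$\left(\frac{244960}{49440} + \frac{232753}{-23595}\right) + \left(w - 125 D{\left(-2,-7 \right)}\right) = \left(\frac{244960}{49440} + \frac{232753}{-23595}\right) - \left(130 + 125 \left(-9 - 2\right)\right) = \left(244960 \cdot \frac{1}{49440} + 232753 \left(- \frac{1}{23595}\right)\right) - -1245 = \left(\frac{1531}{309} - \frac{232753}{23595}\right) + \left(-130 + 1375\right) = - \frac{11932244}{2430285} + 1245 = \frac{3013772581}{2430285}$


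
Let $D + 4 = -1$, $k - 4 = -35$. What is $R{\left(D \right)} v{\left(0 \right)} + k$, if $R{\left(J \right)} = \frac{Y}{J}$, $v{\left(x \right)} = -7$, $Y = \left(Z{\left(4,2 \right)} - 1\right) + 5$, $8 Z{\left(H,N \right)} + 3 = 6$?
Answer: $- \frac{199}{8} \approx -24.875$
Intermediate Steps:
$k = -31$ ($k = 4 - 35 = -31$)
$Z{\left(H,N \right)} = \frac{3}{8}$ ($Z{\left(H,N \right)} = - \frac{3}{8} + \frac{1}{8} \cdot 6 = - \frac{3}{8} + \frac{3}{4} = \frac{3}{8}$)
$Y = \frac{35}{8}$ ($Y = \left(\frac{3}{8} - 1\right) + 5 = - \frac{5}{8} + 5 = \frac{35}{8} \approx 4.375$)
$D = -5$ ($D = -4 - 1 = -5$)
$R{\left(J \right)} = \frac{35}{8 J}$
$R{\left(D \right)} v{\left(0 \right)} + k = \frac{35}{8 \left(-5\right)} \left(-7\right) - 31 = \frac{35}{8} \left(- \frac{1}{5}\right) \left(-7\right) - 31 = \left(- \frac{7}{8}\right) \left(-7\right) - 31 = \frac{49}{8} - 31 = - \frac{199}{8}$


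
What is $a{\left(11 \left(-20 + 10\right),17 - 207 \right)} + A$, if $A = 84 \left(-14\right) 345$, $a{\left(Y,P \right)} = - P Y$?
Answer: $-426620$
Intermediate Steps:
$a{\left(Y,P \right)} = - P Y$
$A = -405720$ ($A = \left(-1176\right) 345 = -405720$)
$a{\left(11 \left(-20 + 10\right),17 - 207 \right)} + A = - \left(17 - 207\right) 11 \left(-20 + 10\right) - 405720 = - \left(17 - 207\right) 11 \left(-10\right) - 405720 = \left(-1\right) \left(-190\right) \left(-110\right) - 405720 = -20900 - 405720 = -426620$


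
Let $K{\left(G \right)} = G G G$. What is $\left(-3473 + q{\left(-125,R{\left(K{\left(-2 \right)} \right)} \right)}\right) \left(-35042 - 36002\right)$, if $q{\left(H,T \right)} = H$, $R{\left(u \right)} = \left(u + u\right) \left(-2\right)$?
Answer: $255616312$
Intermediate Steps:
$K{\left(G \right)} = G^{3}$ ($K{\left(G \right)} = G^{2} G = G^{3}$)
$R{\left(u \right)} = - 4 u$ ($R{\left(u \right)} = 2 u \left(-2\right) = - 4 u$)
$\left(-3473 + q{\left(-125,R{\left(K{\left(-2 \right)} \right)} \right)}\right) \left(-35042 - 36002\right) = \left(-3473 - 125\right) \left(-35042 - 36002\right) = \left(-3598\right) \left(-71044\right) = 255616312$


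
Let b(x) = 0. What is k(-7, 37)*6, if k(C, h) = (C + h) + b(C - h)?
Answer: 180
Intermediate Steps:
k(C, h) = C + h (k(C, h) = (C + h) + 0 = C + h)
k(-7, 37)*6 = (-7 + 37)*6 = 30*6 = 180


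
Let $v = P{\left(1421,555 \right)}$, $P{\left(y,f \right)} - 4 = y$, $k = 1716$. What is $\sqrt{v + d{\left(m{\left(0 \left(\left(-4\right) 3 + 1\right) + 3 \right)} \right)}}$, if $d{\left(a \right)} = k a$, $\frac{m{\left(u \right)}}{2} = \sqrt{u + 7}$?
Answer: $\sqrt{1425 + 3432 \sqrt{10}} \approx 110.81$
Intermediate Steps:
$P{\left(y,f \right)} = 4 + y$
$v = 1425$ ($v = 4 + 1421 = 1425$)
$m{\left(u \right)} = 2 \sqrt{7 + u}$ ($m{\left(u \right)} = 2 \sqrt{u + 7} = 2 \sqrt{7 + u}$)
$d{\left(a \right)} = 1716 a$
$\sqrt{v + d{\left(m{\left(0 \left(\left(-4\right) 3 + 1\right) + 3 \right)} \right)}} = \sqrt{1425 + 1716 \cdot 2 \sqrt{7 + \left(0 \left(\left(-4\right) 3 + 1\right) + 3\right)}} = \sqrt{1425 + 1716 \cdot 2 \sqrt{7 + \left(0 \left(-12 + 1\right) + 3\right)}} = \sqrt{1425 + 1716 \cdot 2 \sqrt{7 + \left(0 \left(-11\right) + 3\right)}} = \sqrt{1425 + 1716 \cdot 2 \sqrt{7 + \left(0 + 3\right)}} = \sqrt{1425 + 1716 \cdot 2 \sqrt{7 + 3}} = \sqrt{1425 + 1716 \cdot 2 \sqrt{10}} = \sqrt{1425 + 3432 \sqrt{10}}$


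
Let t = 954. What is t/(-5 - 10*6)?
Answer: -954/65 ≈ -14.677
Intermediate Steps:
t/(-5 - 10*6) = 954/(-5 - 10*6) = 954/(-5 - 60) = 954/(-65) = 954*(-1/65) = -954/65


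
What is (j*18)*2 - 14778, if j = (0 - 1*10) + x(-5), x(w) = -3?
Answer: -15246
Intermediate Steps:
j = -13 (j = (0 - 1*10) - 3 = (0 - 10) - 3 = -10 - 3 = -13)
(j*18)*2 - 14778 = -13*18*2 - 14778 = -234*2 - 14778 = -468 - 14778 = -15246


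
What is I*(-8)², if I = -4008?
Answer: -256512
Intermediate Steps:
I*(-8)² = -4008*(-8)² = -4008*64 = -256512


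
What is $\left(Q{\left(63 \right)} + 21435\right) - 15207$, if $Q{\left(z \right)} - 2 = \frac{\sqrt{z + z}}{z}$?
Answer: $6230 + \frac{\sqrt{14}}{21} \approx 6230.2$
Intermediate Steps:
$Q{\left(z \right)} = 2 + \frac{\sqrt{2}}{\sqrt{z}}$ ($Q{\left(z \right)} = 2 + \frac{\sqrt{z + z}}{z} = 2 + \frac{\sqrt{2 z}}{z} = 2 + \frac{\sqrt{2} \sqrt{z}}{z} = 2 + \frac{\sqrt{2}}{\sqrt{z}}$)
$\left(Q{\left(63 \right)} + 21435\right) - 15207 = \left(\left(2 + \frac{\sqrt{2}}{3 \sqrt{7}}\right) + 21435\right) - 15207 = \left(\left(2 + \sqrt{2} \frac{\sqrt{7}}{21}\right) + 21435\right) - 15207 = \left(\left(2 + \frac{\sqrt{14}}{21}\right) + 21435\right) - 15207 = \left(21437 + \frac{\sqrt{14}}{21}\right) - 15207 = 6230 + \frac{\sqrt{14}}{21}$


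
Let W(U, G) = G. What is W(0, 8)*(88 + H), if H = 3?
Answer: 728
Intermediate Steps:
W(0, 8)*(88 + H) = 8*(88 + 3) = 8*91 = 728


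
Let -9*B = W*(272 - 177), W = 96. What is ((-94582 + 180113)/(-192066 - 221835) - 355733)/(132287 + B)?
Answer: -147238329964/54334301907 ≈ -2.7099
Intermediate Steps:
B = -3040/3 (B = -32*(272 - 177)/3 = -32*95/3 = -1/9*9120 = -3040/3 ≈ -1013.3)
((-94582 + 180113)/(-192066 - 221835) - 355733)/(132287 + B) = ((-94582 + 180113)/(-192066 - 221835) - 355733)/(132287 - 3040/3) = (85531/(-413901) - 355733)/(393821/3) = (85531*(-1/413901) - 355733)*(3/393821) = (-85531/413901 - 355733)*(3/393821) = -147238329964/413901*3/393821 = -147238329964/54334301907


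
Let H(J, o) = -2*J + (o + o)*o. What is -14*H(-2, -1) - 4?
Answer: -88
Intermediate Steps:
H(J, o) = -2*J + 2*o² (H(J, o) = -2*J + (2*o)*o = -2*J + 2*o²)
-14*H(-2, -1) - 4 = -14*(-2*(-2) + 2*(-1)²) - 4 = -14*(4 + 2*1) - 4 = -14*(4 + 2) - 4 = -14*6 - 4 = -84 - 4 = -88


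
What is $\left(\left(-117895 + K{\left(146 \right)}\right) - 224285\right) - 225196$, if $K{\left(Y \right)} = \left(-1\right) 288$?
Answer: $-567664$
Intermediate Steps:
$K{\left(Y \right)} = -288$
$\left(\left(-117895 + K{\left(146 \right)}\right) - 224285\right) - 225196 = \left(\left(-117895 - 288\right) - 224285\right) - 225196 = \left(-118183 - 224285\right) - 225196 = -342468 - 225196 = -567664$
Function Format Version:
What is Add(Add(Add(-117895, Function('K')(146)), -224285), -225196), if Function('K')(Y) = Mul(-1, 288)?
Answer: -567664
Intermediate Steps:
Function('K')(Y) = -288
Add(Add(Add(-117895, Function('K')(146)), -224285), -225196) = Add(Add(Add(-117895, -288), -224285), -225196) = Add(Add(-118183, -224285), -225196) = Add(-342468, -225196) = -567664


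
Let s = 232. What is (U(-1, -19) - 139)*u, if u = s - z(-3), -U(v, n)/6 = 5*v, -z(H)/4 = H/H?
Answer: -25724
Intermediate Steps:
z(H) = -4 (z(H) = -4*H/H = -4*1 = -4)
U(v, n) = -30*v
u = 236 (u = 232 - 1*(-4) = 232 + 4 = 236)
(U(-1, -19) - 139)*u = (-30*(-1) - 139)*236 = (30 - 139)*236 = -109*236 = -25724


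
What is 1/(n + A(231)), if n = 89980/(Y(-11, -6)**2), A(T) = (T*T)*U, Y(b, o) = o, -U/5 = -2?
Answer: 9/4824985 ≈ 1.8653e-6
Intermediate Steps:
U = 10 (U = -5*(-2) = 10)
A(T) = 10*T**2 (A(T) = (T*T)*10 = T**2*10 = 10*T**2)
n = 22495/9 (n = 89980/((-6)**2) = 89980/36 = 89980*(1/36) = 22495/9 ≈ 2499.4)
1/(n + A(231)) = 1/(22495/9 + 10*231**2) = 1/(22495/9 + 10*53361) = 1/(22495/9 + 533610) = 1/(4824985/9) = 9/4824985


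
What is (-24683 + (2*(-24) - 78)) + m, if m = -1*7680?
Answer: -32489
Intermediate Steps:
m = -7680
(-24683 + (2*(-24) - 78)) + m = (-24683 + (2*(-24) - 78)) - 7680 = (-24683 + (-48 - 78)) - 7680 = (-24683 - 126) - 7680 = -24809 - 7680 = -32489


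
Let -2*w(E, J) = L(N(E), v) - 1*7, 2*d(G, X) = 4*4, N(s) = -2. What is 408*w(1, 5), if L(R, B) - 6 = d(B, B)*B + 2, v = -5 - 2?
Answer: 11220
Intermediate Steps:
v = -7
d(G, X) = 8 (d(G, X) = (4*4)/2 = (1/2)*16 = 8)
L(R, B) = 8 + 8*B (L(R, B) = 6 + (8*B + 2) = 6 + (2 + 8*B) = 8 + 8*B)
w(E, J) = 55/2 (w(E, J) = -((8 + 8*(-7)) - 1*7)/2 = -((8 - 56) - 7)/2 = -(-48 - 7)/2 = -1/2*(-55) = 55/2)
408*w(1, 5) = 408*(55/2) = 11220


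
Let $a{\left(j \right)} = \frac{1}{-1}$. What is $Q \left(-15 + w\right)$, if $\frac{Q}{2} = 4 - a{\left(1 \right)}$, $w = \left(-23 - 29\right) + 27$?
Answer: $-400$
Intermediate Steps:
$a{\left(j \right)} = -1$
$w = -25$ ($w = -52 + 27 = -25$)
$Q = 10$ ($Q = 2 \left(4 - -1\right) = 2 \left(4 + 1\right) = 2 \cdot 5 = 10$)
$Q \left(-15 + w\right) = 10 \left(-15 - 25\right) = 10 \left(-40\right) = -400$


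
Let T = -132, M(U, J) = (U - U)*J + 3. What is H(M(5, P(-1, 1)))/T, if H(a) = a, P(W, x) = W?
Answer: -1/44 ≈ -0.022727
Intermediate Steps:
M(U, J) = 3 (M(U, J) = 0*J + 3 = 0 + 3 = 3)
H(M(5, P(-1, 1)))/T = 3/(-132) = 3*(-1/132) = -1/44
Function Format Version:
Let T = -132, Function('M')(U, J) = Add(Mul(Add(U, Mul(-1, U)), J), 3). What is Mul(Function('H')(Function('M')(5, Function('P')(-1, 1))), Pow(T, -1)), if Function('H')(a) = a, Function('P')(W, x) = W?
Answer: Rational(-1, 44) ≈ -0.022727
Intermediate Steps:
Function('M')(U, J) = 3 (Function('M')(U, J) = Add(Mul(0, J), 3) = Add(0, 3) = 3)
Mul(Function('H')(Function('M')(5, Function('P')(-1, 1))), Pow(T, -1)) = Mul(3, Pow(-132, -1)) = Mul(3, Rational(-1, 132)) = Rational(-1, 44)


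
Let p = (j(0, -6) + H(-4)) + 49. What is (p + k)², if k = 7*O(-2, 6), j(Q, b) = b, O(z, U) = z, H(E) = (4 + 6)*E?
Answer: 121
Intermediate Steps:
H(E) = 10*E
k = -14 (k = 7*(-2) = -14)
p = 3 (p = (-6 + 10*(-4)) + 49 = (-6 - 40) + 49 = -46 + 49 = 3)
(p + k)² = (3 - 14)² = (-11)² = 121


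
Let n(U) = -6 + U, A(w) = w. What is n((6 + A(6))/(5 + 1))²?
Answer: 16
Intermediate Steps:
n((6 + A(6))/(5 + 1))² = (-6 + (6 + 6)/(5 + 1))² = (-6 + 12/6)² = (-6 + 12*(⅙))² = (-6 + 2)² = (-4)² = 16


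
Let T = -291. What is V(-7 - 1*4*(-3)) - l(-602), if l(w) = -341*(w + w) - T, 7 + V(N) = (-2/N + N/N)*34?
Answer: -2054208/5 ≈ -4.1084e+5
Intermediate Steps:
V(N) = 27 - 68/N (V(N) = -7 + (-2/N + N/N)*34 = -7 + (-2/N + 1)*34 = -7 + (1 - 2/N)*34 = -7 + (34 - 68/N) = 27 - 68/N)
l(w) = 291 - 682*w (l(w) = -341*(w + w) - 1*(-291) = -682*w + 291 = 291 - 682*w)
V(-7 - 1*4*(-3)) - l(-602) = (27 - 68/(-7 - 1*4*(-3))) - (291 - 682*(-602)) = (27 - 68/(-7 - 4*(-3))) - (291 + 410564) = (27 - 68/(-7 + 12)) - 1*410855 = (27 - 68/5) - 410855 = 67/5 - 410855 = -2054208/5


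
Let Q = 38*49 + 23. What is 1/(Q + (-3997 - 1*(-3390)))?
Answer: 1/1278 ≈ 0.00078247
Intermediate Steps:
Q = 1885 (Q = 1862 + 23 = 1885)
1/(Q + (-3997 - 1*(-3390))) = 1/(1885 + (-3997 - 1*(-3390))) = 1/(1885 + (-3997 + 3390)) = 1/(1885 - 607) = 1/1278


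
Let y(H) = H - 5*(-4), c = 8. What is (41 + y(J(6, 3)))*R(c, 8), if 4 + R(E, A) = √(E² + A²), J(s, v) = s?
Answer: -268 + 536*√2 ≈ 490.02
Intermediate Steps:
y(H) = 20 + H (y(H) = H + 20 = 20 + H)
R(E, A) = -4 + √(A² + E²) (R(E, A) = -4 + √(E² + A²) = -4 + √(A² + E²))
(41 + y(J(6, 3)))*R(c, 8) = (41 + (20 + 6))*(-4 + √(8² + 8²)) = (41 + 26)*(-4 + √(64 + 64)) = 67*(-4 + √128) = 67*(-4 + 8*√2) = -268 + 536*√2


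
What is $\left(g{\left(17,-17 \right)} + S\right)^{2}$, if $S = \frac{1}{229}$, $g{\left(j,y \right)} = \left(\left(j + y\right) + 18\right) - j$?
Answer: $\frac{52900}{52441} \approx 1.0088$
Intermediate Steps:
$g{\left(j,y \right)} = 18 + y$ ($g{\left(j,y \right)} = \left(18 + j + y\right) - j = 18 + y$)
$S = \frac{1}{229} \approx 0.0043668$
$\left(g{\left(17,-17 \right)} + S\right)^{2} = \left(\left(18 - 17\right) + \frac{1}{229}\right)^{2} = \left(1 + \frac{1}{229}\right)^{2} = \left(\frac{230}{229}\right)^{2} = \frac{52900}{52441}$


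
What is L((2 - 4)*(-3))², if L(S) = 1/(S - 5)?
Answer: 1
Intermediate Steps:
L(S) = 1/(-5 + S)
L((2 - 4)*(-3))² = (1/(-5 + (2 - 4)*(-3)))² = (1/(-5 - 2*(-3)))² = (1/(-5 + 6))² = (1/1)² = 1² = 1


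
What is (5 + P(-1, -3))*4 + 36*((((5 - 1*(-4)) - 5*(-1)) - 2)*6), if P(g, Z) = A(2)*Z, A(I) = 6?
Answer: 2540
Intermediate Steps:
P(g, Z) = 6*Z
(5 + P(-1, -3))*4 + 36*((((5 - 1*(-4)) - 5*(-1)) - 2)*6) = (5 + 6*(-3))*4 + 36*((((5 - 1*(-4)) - 5*(-1)) - 2)*6) = (5 - 18)*4 + 36*((((5 + 4) + 5) - 2)*6) = -13*4 + 36*(((9 + 5) - 2)*6) = -52 + 36*((14 - 2)*6) = -52 + 36*(12*6) = -52 + 36*72 = -52 + 2592 = 2540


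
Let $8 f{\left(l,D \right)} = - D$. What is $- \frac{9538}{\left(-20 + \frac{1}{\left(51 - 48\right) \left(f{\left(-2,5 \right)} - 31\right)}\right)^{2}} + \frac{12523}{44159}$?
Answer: $- \frac{119874984565495}{5093196257848} \approx -23.536$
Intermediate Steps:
$f{\left(l,D \right)} = - \frac{D}{8}$ ($f{\left(l,D \right)} = \frac{\left(-1\right) D}{8} = - \frac{D}{8}$)
$- \frac{9538}{\left(-20 + \frac{1}{\left(51 - 48\right) \left(f{\left(-2,5 \right)} - 31\right)}\right)^{2}} + \frac{12523}{44159} = - \frac{9538}{\left(-20 + \frac{1}{\left(51 - 48\right) \left(\left(- \frac{1}{8}\right) 5 - 31\right)}\right)^{2}} + \frac{12523}{44159} = - \frac{9538}{\left(-20 + \frac{1}{3 \left(- \frac{5}{8} - 31\right)}\right)^{2}} + 12523 \cdot \frac{1}{44159} = - \frac{9538}{\left(-20 + \frac{1}{3 \left(- \frac{253}{8}\right)}\right)^{2}} + \frac{12523}{44159} = - \frac{9538}{\left(-20 + \frac{1}{- \frac{759}{8}}\right)^{2}} + \frac{12523}{44159} = - \frac{9538}{\left(-20 - \frac{8}{759}\right)^{2}} + \frac{12523}{44159} = - \frac{9538}{\left(- \frac{15188}{759}\right)^{2}} + \frac{12523}{44159} = - \frac{9538}{\frac{230675344}{576081}} + \frac{12523}{44159} = \left(-9538\right) \frac{576081}{230675344} + \frac{12523}{44159} = - \frac{2747330289}{115337672} + \frac{12523}{44159} = - \frac{119874984565495}{5093196257848}$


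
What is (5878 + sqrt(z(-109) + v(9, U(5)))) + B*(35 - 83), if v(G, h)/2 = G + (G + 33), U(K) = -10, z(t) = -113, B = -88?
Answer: 10102 + I*sqrt(11) ≈ 10102.0 + 3.3166*I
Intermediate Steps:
v(G, h) = 66 + 4*G (v(G, h) = 2*(G + (G + 33)) = 2*(G + (33 + G)) = 2*(33 + 2*G) = 66 + 4*G)
(5878 + sqrt(z(-109) + v(9, U(5)))) + B*(35 - 83) = (5878 + sqrt(-113 + (66 + 4*9))) - 88*(35 - 83) = (5878 + sqrt(-113 + (66 + 36))) - 88*(-48) = (5878 + sqrt(-113 + 102)) + 4224 = (5878 + sqrt(-11)) + 4224 = (5878 + I*sqrt(11)) + 4224 = 10102 + I*sqrt(11)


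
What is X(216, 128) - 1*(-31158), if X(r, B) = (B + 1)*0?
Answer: 31158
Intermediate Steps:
X(r, B) = 0 (X(r, B) = (1 + B)*0 = 0)
X(216, 128) - 1*(-31158) = 0 - 1*(-31158) = 0 + 31158 = 31158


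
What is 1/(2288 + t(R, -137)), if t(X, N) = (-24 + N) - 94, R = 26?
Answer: 1/2033 ≈ 0.00049188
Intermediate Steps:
t(X, N) = -118 + N
1/(2288 + t(R, -137)) = 1/(2288 + (-118 - 137)) = 1/(2288 - 255) = 1/2033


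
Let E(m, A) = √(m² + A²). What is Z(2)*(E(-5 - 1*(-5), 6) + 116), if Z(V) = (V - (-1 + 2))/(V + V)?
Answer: 61/2 ≈ 30.500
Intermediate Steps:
Z(V) = (-1 + V)/(2*V) (Z(V) = (V - 1*1)/((2*V)) = (V - 1)*(1/(2*V)) = (-1 + V)*(1/(2*V)) = (-1 + V)/(2*V))
E(m, A) = √(A² + m²)
Z(2)*(E(-5 - 1*(-5), 6) + 116) = ((½)*(-1 + 2)/2)*(√(6² + (-5 - 1*(-5))²) + 116) = ((½)*(½)*1)*(√(36 + (-5 + 5)²) + 116) = (√(36 + 0²) + 116)/4 = (√(36 + 0) + 116)/4 = (√36 + 116)/4 = (6 + 116)/4 = (¼)*122 = 61/2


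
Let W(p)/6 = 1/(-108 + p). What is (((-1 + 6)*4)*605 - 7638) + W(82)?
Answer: 58003/13 ≈ 4461.8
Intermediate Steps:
W(p) = 6/(-108 + p)
(((-1 + 6)*4)*605 - 7638) + W(82) = (((-1 + 6)*4)*605 - 7638) + 6/(-108 + 82) = ((5*4)*605 - 7638) + 6/(-26) = (20*605 - 7638) + 6*(-1/26) = (12100 - 7638) - 3/13 = 4462 - 3/13 = 58003/13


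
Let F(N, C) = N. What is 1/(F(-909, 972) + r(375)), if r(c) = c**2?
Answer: 1/139716 ≈ 7.1574e-6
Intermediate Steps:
1/(F(-909, 972) + r(375)) = 1/(-909 + 375**2) = 1/(-909 + 140625) = 1/139716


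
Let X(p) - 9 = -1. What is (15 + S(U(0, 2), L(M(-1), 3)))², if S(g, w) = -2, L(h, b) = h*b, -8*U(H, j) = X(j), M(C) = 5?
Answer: 169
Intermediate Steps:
X(p) = 8 (X(p) = 9 - 1 = 8)
U(H, j) = -1 (U(H, j) = -⅛*8 = -1)
L(h, b) = b*h
(15 + S(U(0, 2), L(M(-1), 3)))² = (15 - 2)² = 13² = 169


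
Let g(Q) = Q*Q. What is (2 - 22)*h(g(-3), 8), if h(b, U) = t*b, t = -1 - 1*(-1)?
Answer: 0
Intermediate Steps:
g(Q) = Q**2
t = 0 (t = -1 + 1 = 0)
h(b, U) = 0 (h(b, U) = 0*b = 0)
(2 - 22)*h(g(-3), 8) = (2 - 22)*0 = -20*0 = 0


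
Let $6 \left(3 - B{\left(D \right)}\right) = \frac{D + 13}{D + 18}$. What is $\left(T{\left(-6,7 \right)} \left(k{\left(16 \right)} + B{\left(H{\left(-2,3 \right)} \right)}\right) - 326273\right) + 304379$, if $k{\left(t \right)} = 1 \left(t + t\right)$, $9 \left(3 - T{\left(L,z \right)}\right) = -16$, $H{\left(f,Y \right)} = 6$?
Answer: $- \frac{28158721}{1296} \approx -21727.0$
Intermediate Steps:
$T{\left(L,z \right)} = \frac{43}{9}$ ($T{\left(L,z \right)} = 3 - - \frac{16}{9} = 3 + \frac{16}{9} = \frac{43}{9}$)
$B{\left(D \right)} = 3 - \frac{13 + D}{6 \left(18 + D\right)}$ ($B{\left(D \right)} = 3 - \frac{\left(D + 13\right) \frac{1}{D + 18}}{6} = 3 - \frac{\left(13 + D\right) \frac{1}{18 + D}}{6} = 3 - \frac{\frac{1}{18 + D} \left(13 + D\right)}{6} = 3 - \frac{13 + D}{6 \left(18 + D\right)}$)
$k{\left(t \right)} = 2 t$ ($k{\left(t \right)} = 1 \cdot 2 t = 2 t$)
$\left(T{\left(-6,7 \right)} \left(k{\left(16 \right)} + B{\left(H{\left(-2,3 \right)} \right)}\right) - 326273\right) + 304379 = \left(\frac{43 \left(2 \cdot 16 + \frac{311 + 17 \cdot 6}{6 \left(18 + 6\right)}\right)}{9} - 326273\right) + 304379 = \left(\frac{43 \left(32 + \frac{311 + 102}{6 \cdot 24}\right)}{9} - 326273\right) + 304379 = \left(\frac{43 \left(32 + \frac{1}{6} \cdot \frac{1}{24} \cdot 413\right)}{9} - 326273\right) + 304379 = \left(\frac{43 \left(32 + \frac{413}{144}\right)}{9} - 326273\right) + 304379 = \left(\frac{43}{9} \cdot \frac{5021}{144} - 326273\right) + 304379 = \left(\frac{215903}{1296} - 326273\right) + 304379 = - \frac{422633905}{1296} + 304379 = - \frac{28158721}{1296}$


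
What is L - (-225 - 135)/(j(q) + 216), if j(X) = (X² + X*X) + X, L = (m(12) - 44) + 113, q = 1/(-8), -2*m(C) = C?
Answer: 148929/2303 ≈ 64.667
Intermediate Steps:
m(C) = -C/2
q = -⅛ ≈ -0.12500
L = 63 (L = (-½*12 - 44) + 113 = (-6 - 44) + 113 = -50 + 113 = 63)
j(X) = X + 2*X² (j(X) = (X² + X²) + X = 2*X² + X = X + 2*X²)
L - (-225 - 135)/(j(q) + 216) = 63 - (-225 - 135)/(-(1 + 2*(-⅛))/8 + 216) = 63 - (-360)/(-(1 - ¼)/8 + 216) = 63 - (-360)/(-⅛*¾ + 216) = 63 - (-360)/(-3/32 + 216) = 63 - (-360)/6909/32 = 63 - (-360)*32/6909 = 63 - 1*(-3840/2303) = 63 + 3840/2303 = 148929/2303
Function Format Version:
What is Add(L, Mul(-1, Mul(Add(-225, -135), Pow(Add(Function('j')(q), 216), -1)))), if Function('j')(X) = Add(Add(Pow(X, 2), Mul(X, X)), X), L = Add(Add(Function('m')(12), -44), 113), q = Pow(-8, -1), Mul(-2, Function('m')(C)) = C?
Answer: Rational(148929, 2303) ≈ 64.667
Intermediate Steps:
Function('m')(C) = Mul(Rational(-1, 2), C)
q = Rational(-1, 8) ≈ -0.12500
L = 63 (L = Add(Add(Mul(Rational(-1, 2), 12), -44), 113) = Add(Add(-6, -44), 113) = Add(-50, 113) = 63)
Function('j')(X) = Add(X, Mul(2, Pow(X, 2))) (Function('j')(X) = Add(Add(Pow(X, 2), Pow(X, 2)), X) = Add(Mul(2, Pow(X, 2)), X) = Add(X, Mul(2, Pow(X, 2))))
Add(L, Mul(-1, Mul(Add(-225, -135), Pow(Add(Function('j')(q), 216), -1)))) = Add(63, Mul(-1, Mul(Add(-225, -135), Pow(Add(Mul(Rational(-1, 8), Add(1, Mul(2, Rational(-1, 8)))), 216), -1)))) = Add(63, Mul(-1, Mul(-360, Pow(Add(Mul(Rational(-1, 8), Add(1, Rational(-1, 4))), 216), -1)))) = Add(63, Mul(-1, Mul(-360, Pow(Add(Mul(Rational(-1, 8), Rational(3, 4)), 216), -1)))) = Add(63, Mul(-1, Mul(-360, Pow(Add(Rational(-3, 32), 216), -1)))) = Add(63, Mul(-1, Mul(-360, Pow(Rational(6909, 32), -1)))) = Add(63, Mul(-1, Mul(-360, Rational(32, 6909)))) = Add(63, Mul(-1, Rational(-3840, 2303))) = Add(63, Rational(3840, 2303)) = Rational(148929, 2303)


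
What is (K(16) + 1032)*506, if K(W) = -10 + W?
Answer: 525228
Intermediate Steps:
(K(16) + 1032)*506 = ((-10 + 16) + 1032)*506 = (6 + 1032)*506 = 1038*506 = 525228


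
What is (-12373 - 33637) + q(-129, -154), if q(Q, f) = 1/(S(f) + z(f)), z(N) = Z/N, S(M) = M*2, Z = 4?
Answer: -1091265257/23718 ≈ -46010.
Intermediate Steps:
S(M) = 2*M
z(N) = 4/N
q(Q, f) = 1/(2*f + 4/f)
(-12373 - 33637) + q(-129, -154) = (-12373 - 33637) + (½)*(-154)/(2 + (-154)²) = -46010 + (½)*(-154)/(2 + 23716) = -46010 + (½)*(-154)/23718 = -46010 + (½)*(-154)*(1/23718) = -46010 - 77/23718 = -1091265257/23718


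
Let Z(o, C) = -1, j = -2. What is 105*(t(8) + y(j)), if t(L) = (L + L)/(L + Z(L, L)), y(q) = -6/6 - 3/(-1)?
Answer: 450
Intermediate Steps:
y(q) = 2 (y(q) = -6*⅙ - 3*(-1) = -1 + 3 = 2)
t(L) = 2*L/(-1 + L) (t(L) = (L + L)/(L - 1) = (2*L)/(-1 + L) = 2*L/(-1 + L))
105*(t(8) + y(j)) = 105*(2*8/(-1 + 8) + 2) = 105*(2*8/7 + 2) = 105*(2*8*(⅐) + 2) = 105*(16/7 + 2) = 105*(30/7) = 450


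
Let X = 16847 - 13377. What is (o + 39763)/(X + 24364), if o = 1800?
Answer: 41563/27834 ≈ 1.4932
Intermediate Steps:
X = 3470
(o + 39763)/(X + 24364) = (1800 + 39763)/(3470 + 24364) = 41563/27834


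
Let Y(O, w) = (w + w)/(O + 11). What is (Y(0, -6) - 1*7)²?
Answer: 7921/121 ≈ 65.463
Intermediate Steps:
Y(O, w) = 2*w/(11 + O) (Y(O, w) = (2*w)/(11 + O) = 2*w/(11 + O))
(Y(0, -6) - 1*7)² = (2*(-6)/(11 + 0) - 1*7)² = (2*(-6)/11 - 7)² = (2*(-6)*(1/11) - 7)² = (-12/11 - 7)² = (-89/11)² = 7921/121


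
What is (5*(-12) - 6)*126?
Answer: -8316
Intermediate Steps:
(5*(-12) - 6)*126 = (-60 - 6)*126 = -66*126 = -8316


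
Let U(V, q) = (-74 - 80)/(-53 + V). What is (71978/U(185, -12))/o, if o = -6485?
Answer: 431868/45395 ≈ 9.5136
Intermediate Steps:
U(V, q) = -154/(-53 + V)
(71978/U(185, -12))/o = (71978/((-154/(-53 + 185))))/(-6485) = (71978/((-154/132)))*(-1/6485) = (71978/((-154*1/132)))*(-1/6485) = (71978/(-7/6))*(-1/6485) = (71978*(-6/7))*(-1/6485) = -431868/7*(-1/6485) = 431868/45395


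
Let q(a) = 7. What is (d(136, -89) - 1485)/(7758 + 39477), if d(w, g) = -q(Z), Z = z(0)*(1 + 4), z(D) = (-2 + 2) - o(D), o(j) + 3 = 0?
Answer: -1492/47235 ≈ -0.031587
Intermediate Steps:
o(j) = -3 (o(j) = -3 + 0 = -3)
z(D) = 3 (z(D) = (-2 + 2) - 1*(-3) = 0 + 3 = 3)
Z = 15 (Z = 3*(1 + 4) = 3*5 = 15)
d(w, g) = -7 (d(w, g) = -1*7 = -7)
(d(136, -89) - 1485)/(7758 + 39477) = (-7 - 1485)/(7758 + 39477) = -1492/47235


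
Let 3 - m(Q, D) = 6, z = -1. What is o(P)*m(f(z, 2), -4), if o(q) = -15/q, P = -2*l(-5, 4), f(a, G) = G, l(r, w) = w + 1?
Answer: -9/2 ≈ -4.5000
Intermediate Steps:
l(r, w) = 1 + w
m(Q, D) = -3 (m(Q, D) = 3 - 1*6 = 3 - 6 = -3)
P = -10 (P = -2*(1 + 4) = -2*5 = -10)
o(P)*m(f(z, 2), -4) = -15/(-10)*(-3) = -15*(-1/10)*(-3) = (3/2)*(-3) = -9/2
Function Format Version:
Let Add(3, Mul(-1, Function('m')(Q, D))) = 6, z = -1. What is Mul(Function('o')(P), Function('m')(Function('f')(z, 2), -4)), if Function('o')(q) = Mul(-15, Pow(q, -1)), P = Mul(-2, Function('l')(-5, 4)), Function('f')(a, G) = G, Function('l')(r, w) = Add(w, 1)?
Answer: Rational(-9, 2) ≈ -4.5000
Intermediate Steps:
Function('l')(r, w) = Add(1, w)
Function('m')(Q, D) = -3 (Function('m')(Q, D) = Add(3, Mul(-1, 6)) = Add(3, -6) = -3)
P = -10 (P = Mul(-2, Add(1, 4)) = Mul(-2, 5) = -10)
Mul(Function('o')(P), Function('m')(Function('f')(z, 2), -4)) = Mul(Mul(-15, Pow(-10, -1)), -3) = Mul(Mul(-15, Rational(-1, 10)), -3) = Mul(Rational(3, 2), -3) = Rational(-9, 2)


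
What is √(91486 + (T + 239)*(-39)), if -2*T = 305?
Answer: 5*√14098/2 ≈ 296.84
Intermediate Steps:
T = -305/2 (T = -½*305 = -305/2 ≈ -152.50)
√(91486 + (T + 239)*(-39)) = √(91486 + (-305/2 + 239)*(-39)) = √(91486 + (173/2)*(-39)) = √(91486 - 6747/2) = √(176225/2) = 5*√14098/2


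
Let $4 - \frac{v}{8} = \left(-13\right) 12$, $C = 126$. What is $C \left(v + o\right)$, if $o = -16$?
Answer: $159264$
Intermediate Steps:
$v = 1280$ ($v = 32 - 8 \left(\left(-13\right) 12\right) = 32 - -1248 = 32 + 1248 = 1280$)
$C \left(v + o\right) = 126 \left(1280 - 16\right) = 126 \cdot 1264 = 159264$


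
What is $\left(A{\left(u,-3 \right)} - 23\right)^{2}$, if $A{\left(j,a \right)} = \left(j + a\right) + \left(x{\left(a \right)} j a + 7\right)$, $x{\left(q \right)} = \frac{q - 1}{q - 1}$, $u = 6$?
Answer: $961$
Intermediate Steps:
$x{\left(q \right)} = 1$ ($x{\left(q \right)} = \frac{-1 + q}{-1 + q} = 1$)
$A{\left(j,a \right)} = 7 + a + j + a j$ ($A{\left(j,a \right)} = \left(j + a\right) + \left(1 j a + 7\right) = \left(a + j\right) + \left(j a + 7\right) = \left(a + j\right) + \left(a j + 7\right) = \left(a + j\right) + \left(7 + a j\right) = 7 + a + j + a j$)
$\left(A{\left(u,-3 \right)} - 23\right)^{2} = \left(\left(7 - 3 + 6 - 18\right) - 23\right)^{2} = \left(-8 - 23\right)^{2} = \left(-31\right)^{2} = 961$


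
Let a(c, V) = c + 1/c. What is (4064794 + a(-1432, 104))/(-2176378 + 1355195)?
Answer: -528975853/106903096 ≈ -4.9482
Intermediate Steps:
(4064794 + a(-1432, 104))/(-2176378 + 1355195) = (4064794 + (-1432 + 1/(-1432)))/(-2176378 + 1355195) = (4064794 + (-1432 - 1/1432))/(-821183) = (4064794 - 2050625/1432)*(-1/821183) = (5818734383/1432)*(-1/821183) = -528975853/106903096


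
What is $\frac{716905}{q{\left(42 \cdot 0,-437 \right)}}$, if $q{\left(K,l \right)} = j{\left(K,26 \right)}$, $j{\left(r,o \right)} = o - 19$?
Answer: $102415$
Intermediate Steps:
$j{\left(r,o \right)} = -19 + o$
$q{\left(K,l \right)} = 7$ ($q{\left(K,l \right)} = -19 + 26 = 7$)
$\frac{716905}{q{\left(42 \cdot 0,-437 \right)}} = \frac{716905}{7} = 716905 \cdot \frac{1}{7} = 102415$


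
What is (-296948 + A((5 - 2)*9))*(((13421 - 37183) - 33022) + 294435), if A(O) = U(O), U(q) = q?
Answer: -70563572571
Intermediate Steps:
A(O) = O
(-296948 + A((5 - 2)*9))*(((13421 - 37183) - 33022) + 294435) = (-296948 + (5 - 2)*9)*(((13421 - 37183) - 33022) + 294435) = (-296948 + 3*9)*((-23762 - 33022) + 294435) = (-296948 + 27)*(-56784 + 294435) = -296921*237651 = -70563572571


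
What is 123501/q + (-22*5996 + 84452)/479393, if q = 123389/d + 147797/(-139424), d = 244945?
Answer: -2021940973414826498580/9107866909744997 ≈ -2.2200e+5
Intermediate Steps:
q = -18998748229/34151211680 (q = 123389/244945 + 147797/(-139424) = 123389*(1/244945) + 147797*(-1/139424) = 123389/244945 - 147797/139424 = -18998748229/34151211680 ≈ -0.55631)
123501/q + (-22*5996 + 84452)/479393 = 123501/(-18998748229/34151211680) + (-22*5996 + 84452)/479393 = 123501*(-34151211680/18998748229) + (-131912 + 84452)*(1/479393) = -4217708793691680/18998748229 - 47460*1/479393 = -4217708793691680/18998748229 - 47460/479393 = -2021940973414826498580/9107866909744997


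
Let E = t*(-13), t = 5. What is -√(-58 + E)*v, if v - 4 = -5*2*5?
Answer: 46*I*√123 ≈ 510.16*I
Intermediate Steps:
E = -65 (E = 5*(-13) = -65)
v = -46 (v = 4 - 5*2*5 = 4 - 10*5 = 4 - 50 = -46)
-√(-58 + E)*v = -√(-58 - 65)*(-46) = -√(-123)*(-46) = -I*√123*(-46) = -(-46)*I*√123 = 46*I*√123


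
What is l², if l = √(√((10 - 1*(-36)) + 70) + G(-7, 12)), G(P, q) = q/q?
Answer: 1 + 2*√29 ≈ 11.770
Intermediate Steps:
G(P, q) = 1
l = √(1 + 2*√29) (l = √(√((10 - 1*(-36)) + 70) + 1) = √(√((10 + 36) + 70) + 1) = √(√(46 + 70) + 1) = √(√116 + 1) = √(2*√29 + 1) = √(1 + 2*√29) ≈ 3.4308)
l² = (√(1 + 2*√29))² = 1 + 2*√29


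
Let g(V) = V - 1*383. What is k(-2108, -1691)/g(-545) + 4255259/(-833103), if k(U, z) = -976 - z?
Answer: -4544548997/773119584 ≈ -5.8782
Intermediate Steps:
g(V) = -383 + V (g(V) = V - 383 = -383 + V)
k(-2108, -1691)/g(-545) + 4255259/(-833103) = (-976 - 1*(-1691))/(-383 - 545) + 4255259/(-833103) = (-976 + 1691)/(-928) + 4255259*(-1/833103) = 715*(-1/928) - 4255259/833103 = -715/928 - 4255259/833103 = -4544548997/773119584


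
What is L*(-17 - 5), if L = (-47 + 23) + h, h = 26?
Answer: -44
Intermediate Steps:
L = 2 (L = (-47 + 23) + 26 = -24 + 26 = 2)
L*(-17 - 5) = 2*(-17 - 5) = 2*(-22) = -44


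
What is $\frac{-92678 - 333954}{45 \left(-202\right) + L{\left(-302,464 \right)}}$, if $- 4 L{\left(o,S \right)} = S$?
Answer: $\frac{213316}{4603} \approx 46.343$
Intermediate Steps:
$L{\left(o,S \right)} = - \frac{S}{4}$
$\frac{-92678 - 333954}{45 \left(-202\right) + L{\left(-302,464 \right)}} = \frac{-92678 - 333954}{45 \left(-202\right) - 116} = - \frac{426632}{-9090 - 116} = - \frac{426632}{-9206} = \left(-426632\right) \left(- \frac{1}{9206}\right) = \frac{213316}{4603}$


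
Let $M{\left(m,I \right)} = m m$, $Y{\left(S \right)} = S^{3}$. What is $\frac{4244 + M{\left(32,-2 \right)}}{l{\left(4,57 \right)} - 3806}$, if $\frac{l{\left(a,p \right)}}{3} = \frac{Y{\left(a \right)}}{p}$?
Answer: $- \frac{50046}{36125} \approx -1.3854$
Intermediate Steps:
$M{\left(m,I \right)} = m^{2}$
$l{\left(a,p \right)} = \frac{3 a^{3}}{p}$ ($l{\left(a,p \right)} = 3 \frac{a^{3}}{p} = \frac{3 a^{3}}{p}$)
$\frac{4244 + M{\left(32,-2 \right)}}{l{\left(4,57 \right)} - 3806} = \frac{4244 + 32^{2}}{\frac{3 \cdot 4^{3}}{57} - 3806} = \frac{4244 + 1024}{3 \cdot 64 \cdot \frac{1}{57} - 3806} = \frac{5268}{\frac{64}{19} - 3806} = \frac{5268}{- \frac{72250}{19}} = 5268 \left(- \frac{19}{72250}\right) = - \frac{50046}{36125}$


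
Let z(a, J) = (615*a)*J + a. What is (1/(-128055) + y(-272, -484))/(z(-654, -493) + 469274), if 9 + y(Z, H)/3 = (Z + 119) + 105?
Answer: -10948703/12725987449125 ≈ -8.6034e-7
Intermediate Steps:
y(Z, H) = 645 + 3*Z (y(Z, H) = -27 + 3*((Z + 119) + 105) = -27 + 3*((119 + Z) + 105) = -27 + 3*(224 + Z) = -27 + (672 + 3*Z) = 645 + 3*Z)
z(a, J) = a + 615*J*a (z(a, J) = 615*J*a + a = a + 615*J*a)
(1/(-128055) + y(-272, -484))/(z(-654, -493) + 469274) = (1/(-128055) + (645 + 3*(-272)))/(-654*(1 + 615*(-493)) + 469274) = (-1/128055 + (645 - 816))/(-654*(1 - 303195) + 469274) = (-1/128055 - 171)/(-654*(-303194) + 469274) = -21897406/(128055*(198288876 + 469274)) = -21897406/128055/198758150 = -21897406/128055*1/198758150 = -10948703/12725987449125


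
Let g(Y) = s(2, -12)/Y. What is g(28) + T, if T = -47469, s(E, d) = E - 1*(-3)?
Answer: -1329127/28 ≈ -47469.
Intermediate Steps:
s(E, d) = 3 + E (s(E, d) = E + 3 = 3 + E)
g(Y) = 5/Y (g(Y) = (3 + 2)/Y = 5/Y)
g(28) + T = 5/28 - 47469 = -1329127/28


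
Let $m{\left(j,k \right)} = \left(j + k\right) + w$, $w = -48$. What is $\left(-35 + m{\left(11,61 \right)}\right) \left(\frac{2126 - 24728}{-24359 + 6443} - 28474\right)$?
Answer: $\frac{935215567}{2986} \approx 3.132 \cdot 10^{5}$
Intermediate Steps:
$m{\left(j,k \right)} = -48 + j + k$ ($m{\left(j,k \right)} = \left(j + k\right) - 48 = -48 + j + k$)
$\left(-35 + m{\left(11,61 \right)}\right) \left(\frac{2126 - 24728}{-24359 + 6443} - 28474\right) = \left(-35 + \left(-48 + 11 + 61\right)\right) \left(\frac{2126 - 24728}{-24359 + 6443} - 28474\right) = \left(-35 + 24\right) \left(- \frac{22602}{-17916} - 28474\right) = - 11 \left(\left(-22602\right) \left(- \frac{1}{17916}\right) - 28474\right) = - 11 \left(\frac{3767}{2986} - 28474\right) = \left(-11\right) \left(- \frac{85019597}{2986}\right) = \frac{935215567}{2986}$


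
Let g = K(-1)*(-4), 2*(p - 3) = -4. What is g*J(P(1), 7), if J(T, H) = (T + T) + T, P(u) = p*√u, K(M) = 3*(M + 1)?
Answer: 0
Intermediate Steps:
p = 1 (p = 3 + (½)*(-4) = 3 - 2 = 1)
K(M) = 3 + 3*M (K(M) = 3*(1 + M) = 3 + 3*M)
P(u) = √u (P(u) = 1*√u = √u)
J(T, H) = 3*T (J(T, H) = 2*T + T = 3*T)
g = 0 (g = (3 + 3*(-1))*(-4) = (3 - 3)*(-4) = 0*(-4) = 0)
g*J(P(1), 7) = 0*(3*√1) = 0*(3*1) = 0*3 = 0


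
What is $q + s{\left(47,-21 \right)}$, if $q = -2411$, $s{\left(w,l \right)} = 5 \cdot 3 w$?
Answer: $-1706$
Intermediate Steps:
$s{\left(w,l \right)} = 15 w$
$q + s{\left(47,-21 \right)} = -2411 + 15 \cdot 47 = -2411 + 705 = -1706$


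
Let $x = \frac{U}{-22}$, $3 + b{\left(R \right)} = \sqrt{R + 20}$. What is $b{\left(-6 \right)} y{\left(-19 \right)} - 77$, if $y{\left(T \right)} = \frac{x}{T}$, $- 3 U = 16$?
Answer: $- \frac{16085}{209} - \frac{8 \sqrt{14}}{627} \approx -77.01$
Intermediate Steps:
$U = - \frac{16}{3}$ ($U = \left(- \frac{1}{3}\right) 16 = - \frac{16}{3} \approx -5.3333$)
$b{\left(R \right)} = -3 + \sqrt{20 + R}$ ($b{\left(R \right)} = -3 + \sqrt{R + 20} = -3 + \sqrt{20 + R}$)
$x = \frac{8}{33}$ ($x = - \frac{16}{3 \left(-22\right)} = \left(- \frac{16}{3}\right) \left(- \frac{1}{22}\right) = \frac{8}{33} \approx 0.24242$)
$y{\left(T \right)} = \frac{8}{33 T}$
$b{\left(-6 \right)} y{\left(-19 \right)} - 77 = \left(-3 + \sqrt{20 - 6}\right) \frac{8}{33 \left(-19\right)} - 77 = \left(-3 + \sqrt{14}\right) \frac{8}{33} \left(- \frac{1}{19}\right) - 77 = \left(-3 + \sqrt{14}\right) \left(- \frac{8}{627}\right) - 77 = \left(\frac{8}{209} - \frac{8 \sqrt{14}}{627}\right) - 77 = - \frac{16085}{209} - \frac{8 \sqrt{14}}{627}$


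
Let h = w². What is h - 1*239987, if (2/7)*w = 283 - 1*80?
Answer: 1059293/4 ≈ 2.6482e+5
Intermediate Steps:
w = 1421/2 (w = 7*(283 - 1*80)/2 = 7*(283 - 80)/2 = (7/2)*203 = 1421/2 ≈ 710.50)
h = 2019241/4 (h = (1421/2)² = 2019241/4 ≈ 5.0481e+5)
h - 1*239987 = 2019241/4 - 1*239987 = 2019241/4 - 239987 = 1059293/4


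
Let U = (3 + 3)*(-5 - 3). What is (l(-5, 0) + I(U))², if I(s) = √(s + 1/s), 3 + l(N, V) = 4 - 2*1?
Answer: (12 - I*√6915)²/144 ≈ -47.021 - 13.859*I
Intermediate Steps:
U = -48 (U = 6*(-8) = -48)
l(N, V) = -1 (l(N, V) = -3 + (4 - 2*1) = -3 + (4 - 2) = -3 + 2 = -1)
(l(-5, 0) + I(U))² = (-1 + √(-48 + 1/(-48)))² = (-1 + √(-48 - 1/48))² = (-1 + √(-2305/48))² = (-1 + I*√6915/12)²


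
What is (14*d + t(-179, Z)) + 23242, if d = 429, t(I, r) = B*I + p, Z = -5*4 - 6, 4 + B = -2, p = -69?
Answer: 30253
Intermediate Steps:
B = -6 (B = -4 - 2 = -6)
Z = -26 (Z = -20 - 6 = -26)
t(I, r) = -69 - 6*I (t(I, r) = -6*I - 69 = -69 - 6*I)
(14*d + t(-179, Z)) + 23242 = (14*429 + (-69 - 6*(-179))) + 23242 = (6006 + (-69 + 1074)) + 23242 = (6006 + 1005) + 23242 = 7011 + 23242 = 30253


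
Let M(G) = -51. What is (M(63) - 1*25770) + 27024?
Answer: 1203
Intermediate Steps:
(M(63) - 1*25770) + 27024 = (-51 - 1*25770) + 27024 = (-51 - 25770) + 27024 = -25821 + 27024 = 1203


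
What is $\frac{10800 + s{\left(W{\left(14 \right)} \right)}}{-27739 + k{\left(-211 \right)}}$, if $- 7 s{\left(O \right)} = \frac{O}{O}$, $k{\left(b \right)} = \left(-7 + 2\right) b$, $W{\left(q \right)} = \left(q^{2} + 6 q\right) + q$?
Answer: $- \frac{75599}{186788} \approx -0.40473$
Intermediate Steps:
$W{\left(q \right)} = q^{2} + 7 q$
$k{\left(b \right)} = - 5 b$
$s{\left(O \right)} = - \frac{1}{7}$ ($s{\left(O \right)} = - \frac{O \frac{1}{O}}{7} = \left(- \frac{1}{7}\right) 1 = - \frac{1}{7}$)
$\frac{10800 + s{\left(W{\left(14 \right)} \right)}}{-27739 + k{\left(-211 \right)}} = \frac{10800 - \frac{1}{7}}{-27739 - -1055} = \frac{75599}{7 \left(-27739 + 1055\right)} = \frac{75599}{7 \left(-26684\right)} = \frac{75599}{7} \left(- \frac{1}{26684}\right) = - \frac{75599}{186788}$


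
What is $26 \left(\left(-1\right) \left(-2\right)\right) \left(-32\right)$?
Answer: $-1664$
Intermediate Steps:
$26 \left(\left(-1\right) \left(-2\right)\right) \left(-32\right) = 26 \cdot 2 \left(-32\right) = 52 \left(-32\right) = -1664$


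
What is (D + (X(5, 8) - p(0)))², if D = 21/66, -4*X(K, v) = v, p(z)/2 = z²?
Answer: 1369/484 ≈ 2.8285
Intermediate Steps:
p(z) = 2*z²
X(K, v) = -v/4
D = 7/22 (D = 21*(1/66) = 7/22 ≈ 0.31818)
(D + (X(5, 8) - p(0)))² = (7/22 + (-¼*8 - 2*0²))² = (7/22 + (-2 - 2*0))² = (7/22 + (-2 - 1*0))² = (7/22 + (-2 + 0))² = (7/22 - 2)² = (-37/22)² = 1369/484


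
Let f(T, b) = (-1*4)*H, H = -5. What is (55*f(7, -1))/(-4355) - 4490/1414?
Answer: -2110935/615797 ≈ -3.4280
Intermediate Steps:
f(T, b) = 20 (f(T, b) = -1*4*(-5) = -4*(-5) = 20)
(55*f(7, -1))/(-4355) - 4490/1414 = (55*20)/(-4355) - 4490/1414 = 1100*(-1/4355) - 4490*1/1414 = -220/871 - 2245/707 = -2110935/615797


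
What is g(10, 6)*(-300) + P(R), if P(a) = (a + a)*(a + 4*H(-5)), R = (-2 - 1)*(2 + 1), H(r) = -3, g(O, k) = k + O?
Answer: -4422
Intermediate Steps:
g(O, k) = O + k
R = -9 (R = -3*3 = -9)
P(a) = 2*a*(-12 + a) (P(a) = (a + a)*(a + 4*(-3)) = (2*a)*(a - 12) = (2*a)*(-12 + a) = 2*a*(-12 + a))
g(10, 6)*(-300) + P(R) = (10 + 6)*(-300) + 2*(-9)*(-12 - 9) = 16*(-300) + 2*(-9)*(-21) = -4800 + 378 = -4422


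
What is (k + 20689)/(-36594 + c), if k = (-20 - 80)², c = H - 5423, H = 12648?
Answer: -30689/29369 ≈ -1.0449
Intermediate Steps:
c = 7225 (c = 12648 - 5423 = 7225)
k = 10000 (k = (-100)² = 10000)
(k + 20689)/(-36594 + c) = (10000 + 20689)/(-36594 + 7225) = 30689/(-29369) = 30689*(-1/29369) = -30689/29369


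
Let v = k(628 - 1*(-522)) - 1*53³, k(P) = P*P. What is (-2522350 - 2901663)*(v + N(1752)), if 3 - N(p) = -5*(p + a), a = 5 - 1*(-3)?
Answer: -6413493995538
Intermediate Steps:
a = 8 (a = 5 + 3 = 8)
N(p) = 43 + 5*p (N(p) = 3 - (-5)*(p + 8) = 3 - (-5)*(8 + p) = 3 - (-40 - 5*p) = 3 + (40 + 5*p) = 43 + 5*p)
k(P) = P²
v = 1173623 (v = (628 - 1*(-522))² - 1*53³ = (628 + 522)² - 1*148877 = 1150² - 148877 = 1322500 - 148877 = 1173623)
(-2522350 - 2901663)*(v + N(1752)) = (-2522350 - 2901663)*(1173623 + (43 + 5*1752)) = -5424013*(1173623 + (43 + 8760)) = -5424013*(1173623 + 8803) = -5424013*1182426 = -6413493995538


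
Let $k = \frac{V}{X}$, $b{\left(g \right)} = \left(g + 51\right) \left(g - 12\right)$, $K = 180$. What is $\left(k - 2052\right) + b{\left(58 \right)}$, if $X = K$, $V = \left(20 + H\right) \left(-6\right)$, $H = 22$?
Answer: $\frac{14803}{5} \approx 2960.6$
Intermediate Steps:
$V = -252$ ($V = \left(20 + 22\right) \left(-6\right) = 42 \left(-6\right) = -252$)
$b{\left(g \right)} = \left(-12 + g\right) \left(51 + g\right)$ ($b{\left(g \right)} = \left(51 + g\right) \left(-12 + g\right) = \left(-12 + g\right) \left(51 + g\right)$)
$X = 180$
$k = - \frac{7}{5}$ ($k = - \frac{252}{180} = \left(-252\right) \frac{1}{180} = - \frac{7}{5} \approx -1.4$)
$\left(k - 2052\right) + b{\left(58 \right)} = \left(- \frac{7}{5} - 2052\right) + \left(-612 + 58^{2} + 39 \cdot 58\right) = - \frac{10267}{5} + \left(-612 + 3364 + 2262\right) = - \frac{10267}{5} + 5014 = \frac{14803}{5}$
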